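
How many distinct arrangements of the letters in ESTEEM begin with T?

20

With the first slot taken by T, it remains to arrange the other 5 letters (ESEEM).
Those 5 letters have E appearing 3 times, giving (5)!/(3!) = 20.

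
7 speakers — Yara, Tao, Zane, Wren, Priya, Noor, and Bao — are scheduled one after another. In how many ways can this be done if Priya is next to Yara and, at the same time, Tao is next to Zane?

Treat {Priya,Yara} as one block (2 orders) and {Tao,Zane} as another (2 orders).
That leaves 5 units to arrange: 2 × 2 × 5! = 4 × 120 = 480.

480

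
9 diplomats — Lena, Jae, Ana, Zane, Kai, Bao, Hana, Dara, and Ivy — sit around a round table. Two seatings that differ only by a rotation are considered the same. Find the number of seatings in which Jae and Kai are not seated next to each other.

All circular seatings of 9 people number (8)! = 40320.
Those with Jae next to Kai: fuse the pair into one unit and seat 8 units around a circle — 2·(7)! = 10080.
Subtracting, 40320 − 10080 = 30240.

30240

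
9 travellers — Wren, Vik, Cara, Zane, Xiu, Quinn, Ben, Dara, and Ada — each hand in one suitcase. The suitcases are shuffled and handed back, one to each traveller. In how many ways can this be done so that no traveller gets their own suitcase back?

Let Aᵢ be the assignments in which traveller i gets their own suitcase. We want the size of the complement of A₁∪…∪A_9.
By inclusion–exclusion this is Σ_{j=0}^{9} (−1)^j C(9,j)·(9−j)!.
Computing: 362880 − 362880 + 181440 − 60480 + 15120 − 3024 + 504 − 72 + 9 − 1 = 133496.

133496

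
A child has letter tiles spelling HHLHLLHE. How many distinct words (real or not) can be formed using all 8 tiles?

HHLHLLHE has 8 letters with H appearing 4 times and L appearing 3 times.
Dividing 8! = 40320 by 4!·3! = 144 for the repeated letters gives 280.

280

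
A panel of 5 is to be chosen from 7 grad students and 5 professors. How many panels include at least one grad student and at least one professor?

770

With no constraint there are C(12,5) = 792 possible selections.
Subtract selections that omit an entire group: no grad students → C(5,5) = 1; no professors → C(7,5) = 21.
Both groups omitted at once is impossible, so 792 − 22 = 770.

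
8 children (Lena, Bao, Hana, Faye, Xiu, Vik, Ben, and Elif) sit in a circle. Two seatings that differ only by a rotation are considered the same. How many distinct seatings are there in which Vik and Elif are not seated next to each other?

3600

Without the restriction there are (7)! = 5040 seatings.
Seatings with Vik beside Elif: treat them as a block with 2 internal orders, giving 2 × (6)! = 1440.
Subtracting, 5040 − 1440 = 3600.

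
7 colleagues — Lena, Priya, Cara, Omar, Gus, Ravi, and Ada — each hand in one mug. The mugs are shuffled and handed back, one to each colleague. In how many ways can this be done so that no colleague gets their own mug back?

1854

Count assignments avoiding every fixed point. For any j of the 7 colleagues fixed to their own mug, the other 7−j can be arranged in (7−j)! ways.
By inclusion–exclusion this is Σ_{j=0}^{7} (−1)^j C(7,j)·(7−j)!.
Computing: 5040 − 5040 + 2520 − 840 + 210 − 42 + 7 − 1 = 1854.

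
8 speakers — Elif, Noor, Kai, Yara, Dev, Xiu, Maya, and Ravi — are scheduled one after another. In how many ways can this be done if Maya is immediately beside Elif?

Treat {Maya, Elif} as a single unit. There are 7 units to order, and the pair itself can be ordered 2 ways.
So the count is 2·(7)! = 10080.

10080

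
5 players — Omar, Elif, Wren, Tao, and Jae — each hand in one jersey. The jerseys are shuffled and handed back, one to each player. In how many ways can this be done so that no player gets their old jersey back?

Let Aᵢ be the assignments in which player i gets their old jersey. We want the size of the complement of A₁∪…∪A_5.
By inclusion–exclusion this is Σ_{j=0}^{5} (−1)^j C(5,j)·(5−j)!.
Computing: 120 − 120 + 60 − 20 + 5 − 1 = 44.

44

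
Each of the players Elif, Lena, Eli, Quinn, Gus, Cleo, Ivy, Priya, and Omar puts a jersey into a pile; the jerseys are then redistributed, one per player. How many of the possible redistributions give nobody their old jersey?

133496

Count assignments avoiding every fixed point. For any j of the 9 players fixed to their old jersey, the other 9−j can be arranged in (9−j)! ways.
By inclusion–exclusion this is Σ_{j=0}^{9} (−1)^j C(9,j)·(9−j)!.
Computing: 362880 − 362880 + 181440 − 60480 + 15120 − 3024 + 504 − 72 + 9 − 1 = 133496.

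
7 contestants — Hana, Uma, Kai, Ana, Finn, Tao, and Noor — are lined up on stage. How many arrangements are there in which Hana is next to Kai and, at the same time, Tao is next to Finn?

480

Treat {Hana,Kai} as one block (2 orders) and {Tao,Finn} as another (2 orders).
That leaves 5 units to arrange: 2 × 2 × 5! = 4 × 120 = 480.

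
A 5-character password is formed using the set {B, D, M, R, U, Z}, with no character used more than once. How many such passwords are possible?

720

This is a permutation of 5 out of 6: P(6,5) = 6!/1!.
6 × 5 × 4 × 3 × 2 = 720.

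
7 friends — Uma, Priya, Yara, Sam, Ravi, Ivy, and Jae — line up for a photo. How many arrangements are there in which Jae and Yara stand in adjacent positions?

Treat {Jae, Yara} as a single unit. There are 6 units to order, and the pair itself can be ordered 2 ways.
So the count is 2·(6)! = 1440.

1440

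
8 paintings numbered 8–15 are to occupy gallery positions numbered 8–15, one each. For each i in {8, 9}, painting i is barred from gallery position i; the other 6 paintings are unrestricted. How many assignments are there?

Let Aᵢ (for i ∈ {8, 9}) be the placements that put painting i in its forbidden gallery position. Any j of these fix j positions, leaving (8−j)! ways to fill the rest, and there are C(2,j) ways to pick which j.
By inclusion–exclusion, the number of valid placements is Σ_{j=0}^{2} (−1)^j C(2,j)·(8−j)!.
Computing: 40320 − 10080 + 720 = 30960.

30960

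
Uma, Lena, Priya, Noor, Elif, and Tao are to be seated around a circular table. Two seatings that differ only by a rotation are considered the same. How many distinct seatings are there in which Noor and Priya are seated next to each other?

Treat {Noor, Priya} as one unit (2 internal orders) and seat the resulting 5 units around the table: (4)! circular arrangements.
So 2 × (4)! = 2 × 24 = 48.

48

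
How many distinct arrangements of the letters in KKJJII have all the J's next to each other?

30

Treat the 2 copies of J as a single block. The multiset to arrange is then {JJ, I, I, K, K}, 5 items in all.
That gives (5)!/(2!·2!) = 30 arrangements.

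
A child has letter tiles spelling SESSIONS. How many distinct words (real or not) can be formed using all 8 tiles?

1680

Letter multiplicities in SESSIONS: E×1, I×1, N×1, O×1, S×4.
So there are 8! / (4!) = 1680 distinguishable arrangements.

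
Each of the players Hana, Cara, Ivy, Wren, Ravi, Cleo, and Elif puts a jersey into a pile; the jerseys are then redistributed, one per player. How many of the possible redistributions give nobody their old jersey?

1854

Let Aᵢ be the assignments in which player i gets their old jersey. We want the size of the complement of A₁∪…∪A_7.
By inclusion–exclusion this is Σ_{j=0}^{7} (−1)^j C(7,j)·(7−j)!.
Computing: 5040 − 5040 + 2520 − 840 + 210 − 42 + 7 − 1 = 1854.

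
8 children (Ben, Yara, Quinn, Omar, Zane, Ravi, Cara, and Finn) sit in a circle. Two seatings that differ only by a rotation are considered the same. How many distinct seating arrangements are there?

5040

Around a circle, 8 distinct people have 8!/8 = (7)! = 5040 rotationally distinct seatings.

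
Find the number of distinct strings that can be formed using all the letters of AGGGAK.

60

AGGGAK has 6 letters with A appearing twice and G appearing 3 times.
The number of distinct arrangements is 6!/(3!·2!) = 720/12 = 60.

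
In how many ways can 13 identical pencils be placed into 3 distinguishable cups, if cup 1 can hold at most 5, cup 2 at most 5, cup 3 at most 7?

15

By stars and bars, unrestricted non-negative solutions to x_1+…+x_3 = 13 number C(13+2,2) = 105.
Subtract solutions that violate a single cap (substitute x_i' = x_i − (cap_i+1)): x_1 ≥ 6 gives C(9,2) = 36; x_2 ≥ 6 gives C(9,2) = 36; x_3 ≥ 8 gives C(7,2) = 21. Together 93.
Add back pairs where two caps are both exceeded: 3 + 0 + 0 = 3.
By inclusion–exclusion the count is 105 − 93 + 3 = 15.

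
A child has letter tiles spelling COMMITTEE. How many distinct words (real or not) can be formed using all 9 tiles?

COMMITTEE has 9 letters with E appearing twice, M appearing twice, and T appearing twice.
The number of distinct arrangements is 9!/(2!·2!·2!) = 362880/8 = 45360.

45360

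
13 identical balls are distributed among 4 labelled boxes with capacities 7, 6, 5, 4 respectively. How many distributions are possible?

Ignoring the caps, the number of non-negative solutions to x_1+…+x_4 = 13 is C(16,3) = 560.
Subtract solutions that violate a single cap (substitute x_i' = x_i − (cap_i+1)): x_1 ≥ 8 gives C(8,3) = 56; x_2 ≥ 7 gives C(9,3) = 84; x_3 ≥ 6 gives C(10,3) = 120; x_4 ≥ 5 gives C(11,3) = 165. Together 425.
Add back pairs where two caps are both exceeded: 0 + 0 + 1 + 1 + 4 + 10 = 16.
By inclusion–exclusion the count is 560 − 425 + 16 = 151.

151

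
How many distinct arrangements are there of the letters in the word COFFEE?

180

The 6 letters of COFFEE have repeats: E appearing twice and F appearing twice.
So there are 6! / (2!·2!) = 180 distinguishable arrangements.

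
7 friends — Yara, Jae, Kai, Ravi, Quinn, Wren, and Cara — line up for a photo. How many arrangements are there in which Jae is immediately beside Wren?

Glue Jae and Wren into one block (2 internal orders), leaving 6 units to arrange in a row.
That gives 2 × 6! = 2 × 720 = 1440.

1440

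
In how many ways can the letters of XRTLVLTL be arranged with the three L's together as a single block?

360

Treat the 3 copies of L as a single block. The multiset to arrange is then {LLL, R, T, T, V, X}, 6 items in all.
That gives (6)!/(2!) = 360 arrangements.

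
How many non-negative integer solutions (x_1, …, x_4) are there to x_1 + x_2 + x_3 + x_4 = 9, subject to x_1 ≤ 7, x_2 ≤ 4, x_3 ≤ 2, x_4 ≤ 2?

Without the upper bounds there are C(12,3) = 220 ways to split 9 among 4 variables.
Subtract solutions that violate a single cap (substitute x_i' = x_i − (cap_i+1)): x_1 ≥ 8 gives C(4,3) = 4; x_2 ≥ 5 gives C(7,3) = 35; x_3 ≥ 3 gives C(9,3) = 84; x_4 ≥ 3 gives C(9,3) = 84. Together 207.
Add back pairs where two caps are both exceeded: 0 + 0 + 0 + 4 + 4 + 20 = 28.
By inclusion–exclusion the count is 220 − 207 + 28 = 41.

41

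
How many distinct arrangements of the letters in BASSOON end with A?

Fix A in the last position and arrange the remaining 6 letters.
Those 6 letters have O appearing twice and S appearing twice, giving (6)!/(2!·2!) = 180.

180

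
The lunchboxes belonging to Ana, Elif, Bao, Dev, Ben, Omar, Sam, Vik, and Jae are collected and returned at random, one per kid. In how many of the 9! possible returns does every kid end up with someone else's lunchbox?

133496

This is the derangement count D_9: permutations of 9 items with no fixed point.
By inclusion–exclusion this is Σ_{j=0}^{9} (−1)^j C(9,j)·(9−j)!.
Computing: 362880 − 362880 + 181440 − 60480 + 15120 − 3024 + 504 − 72 + 9 − 1 = 133496.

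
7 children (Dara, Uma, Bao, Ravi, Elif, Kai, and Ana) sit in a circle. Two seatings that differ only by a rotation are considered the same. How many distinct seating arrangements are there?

Around a circle, 7 distinct people have 7!/7 = (6)! = 720 rotationally distinct seatings.

720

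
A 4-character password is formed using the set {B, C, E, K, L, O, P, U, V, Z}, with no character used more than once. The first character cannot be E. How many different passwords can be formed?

The first character has 10−1 = 9 choices (anything except E).
The remaining 3 characters are filled from the other 9 symbols without repetition: 9 × 8 × 7 = 504.
Total: 9 × 504 = 4536.

4536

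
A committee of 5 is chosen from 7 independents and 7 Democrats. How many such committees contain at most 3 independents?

1736

Split by how many independents are chosen (0 through 3).
Sum: C(7,0)·C(7,5) + C(7,1)·C(7,4) + C(7,2)·C(7,3) + C(7,3)·C(7,2) = 21 + 245 + 735 + 735 = 1736.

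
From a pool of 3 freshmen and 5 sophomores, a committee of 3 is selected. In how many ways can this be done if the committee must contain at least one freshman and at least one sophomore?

Total 3-person selections from all 8: C(8,3) = 56.
Selections missing a whole group: no freshmen → C(5,3) = 10; no sophomores → C(3,3) = 1.
Both groups omitted at once is impossible, so 56 − 11 = 45.

45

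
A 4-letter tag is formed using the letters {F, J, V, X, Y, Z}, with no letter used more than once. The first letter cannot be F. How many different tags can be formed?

The first letter has 6−1 = 5 choices (anything except F).
The remaining 3 letters are filled from the other 5 symbols without repetition: 5 × 4 × 3 = 60.
Total: 5 × 60 = 300.

300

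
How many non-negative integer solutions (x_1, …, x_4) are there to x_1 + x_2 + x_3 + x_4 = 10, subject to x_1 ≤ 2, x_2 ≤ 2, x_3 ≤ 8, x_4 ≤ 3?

Without the upper bounds there are C(13,3) = 286 ways to split 10 among 4 variables.
Subtract solutions that violate a single cap (substitute x_i' = x_i − (cap_i+1)): x_1 ≥ 3 gives C(10,3) = 120; x_2 ≥ 3 gives C(10,3) = 120; x_3 ≥ 9 gives C(4,3) = 4; x_4 ≥ 4 gives C(9,3) = 84. Together 328.
Add back pairs where two caps are both exceeded: 35 + 0 + 20 + 0 + 20 + 0 = 75.
Subtract triples: 0 + 1 + 0 + 0 = 1.
By inclusion–exclusion the count is 286 − 328 + 75 − 1 = 32.

32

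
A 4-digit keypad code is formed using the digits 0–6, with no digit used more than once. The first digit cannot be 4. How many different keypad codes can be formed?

720

The first digit has 7−1 = 6 choices (anything except 4).
The remaining 3 digits are filled from the other 6 symbols without repetition: 6 × 5 × 4 = 120.
Total: 6 × 120 = 720.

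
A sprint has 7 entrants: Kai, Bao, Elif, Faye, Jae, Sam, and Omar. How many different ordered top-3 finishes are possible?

This is an ordered selection of 3 from 7: P(7,3).
That gives 7 × 6 × 5 = 210.

210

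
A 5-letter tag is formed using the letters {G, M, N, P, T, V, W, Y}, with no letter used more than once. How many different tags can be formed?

6720

With no repetition, fill the 5 letters in order: 8 choices, then 7, down to 4.
8 × 7 × 6 × 5 × 4 = 6720.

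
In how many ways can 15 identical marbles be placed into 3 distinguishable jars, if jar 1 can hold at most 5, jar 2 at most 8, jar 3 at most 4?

Ignoring the caps, the number of non-negative solutions to x_1+…+x_3 = 15 is C(17,2) = 136.
Subtract solutions that violate a single cap (substitute x_i' = x_i − (cap_i+1)): x_1 ≥ 6 gives C(11,2) = 55; x_2 ≥ 9 gives C(8,2) = 28; x_3 ≥ 5 gives C(12,2) = 66. Together 149.
Add back pairs where two caps are both exceeded: 1 + 15 + 3 = 19.
By inclusion–exclusion the count is 136 − 149 + 19 = 6.

6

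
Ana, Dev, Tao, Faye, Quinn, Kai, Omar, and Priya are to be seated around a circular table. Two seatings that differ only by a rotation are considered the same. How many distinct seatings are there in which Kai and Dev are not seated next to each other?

All circular seatings of 8 people number (7)! = 5040.
Those with Kai next to Dev: fuse the pair into one unit and seat 7 units around a circle — 2·(6)! = 1440.
Subtracting, 5040 − 1440 = 3600.

3600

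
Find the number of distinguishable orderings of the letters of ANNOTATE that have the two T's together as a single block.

Treat the 2 copies of T as a single block. The multiset to arrange is then {TT, A, A, E, N, N, O}, 7 items in all.
That gives (7)!/(2!·2!) = 1260 arrangements.

1260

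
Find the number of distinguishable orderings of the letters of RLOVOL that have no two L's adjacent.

120

Total arrangements of RLOVOL: 6!/(2!·2!) = 180.
Arrangements with the L's together: treat LL as one letter, giving (5)!/(2!) = 60.
Hence 180 − 60 = 120.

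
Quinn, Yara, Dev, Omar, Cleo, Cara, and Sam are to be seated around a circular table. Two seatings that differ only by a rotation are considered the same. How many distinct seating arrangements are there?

Fix one person's seat to break rotational symmetry; the remaining 6 people can be arranged in (6)! = 720 ways.

720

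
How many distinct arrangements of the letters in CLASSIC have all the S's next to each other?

360

Treat the 2 copies of S as a single block. The multiset to arrange is then {SS, A, C, C, I, L}, 6 items in all.
That gives (6)!/(2!) = 360 arrangements.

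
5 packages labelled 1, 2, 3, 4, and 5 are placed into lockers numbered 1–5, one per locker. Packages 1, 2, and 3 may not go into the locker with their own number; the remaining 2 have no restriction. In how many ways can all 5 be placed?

Let Aᵢ (for i ∈ {1, 2, 3}) be the placements that put package i in its forbidden locker. Any j of these fix j positions, leaving (5−j)! ways to fill the rest, and there are C(3,j) ways to pick which j.
By inclusion–exclusion, the number of valid placements is Σ_{j=0}^{3} (−1)^j C(3,j)·(5−j)!.
Computing: 120 − 72 + 18 − 2 = 64.

64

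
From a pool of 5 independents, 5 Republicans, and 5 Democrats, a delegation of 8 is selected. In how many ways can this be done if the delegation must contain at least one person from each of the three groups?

6300

With no constraint there are C(15,8) = 6435 possible selections.
Subtract selections that omit an entire group: no independents → C(10,8) = 45; no Republicans → C(10,8) = 45; no Democrats → C(10,8) = 45.
Add back selections omitting two groups (i.e. drawn from a single group): C(5,8) + C(5,8) + C(5,8) = 0.
By inclusion–exclusion: 6435 − 135 + 0 = 6300.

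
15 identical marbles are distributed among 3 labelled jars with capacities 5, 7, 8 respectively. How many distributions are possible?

By stars and bars, unrestricted non-negative solutions to x_1+…+x_3 = 15 number C(15+2,2) = 136.
Subtract solutions that violate a single cap (substitute x_i' = x_i − (cap_i+1)): x_1 ≥ 6 gives C(11,2) = 55; x_2 ≥ 8 gives C(9,2) = 36; x_3 ≥ 9 gives C(8,2) = 28. Together 119.
Add back pairs where two caps are both exceeded: 3 + 1 + 0 = 4.
By inclusion–exclusion the count is 136 − 119 + 4 = 21.

21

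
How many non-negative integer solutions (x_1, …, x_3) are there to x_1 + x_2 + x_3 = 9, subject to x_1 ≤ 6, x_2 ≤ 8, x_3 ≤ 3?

27

By stars and bars, unrestricted non-negative solutions to x_1+…+x_3 = 9 number C(9+2,2) = 55.
Subtract solutions that violate a single cap (substitute x_i' = x_i − (cap_i+1)): x_1 ≥ 7 gives C(4,2) = 6; x_2 ≥ 9 gives C(2,2) = 1; x_3 ≥ 4 gives C(7,2) = 21. Together 28.
No two caps can be exceeded simultaneously, so the pair terms are all 0.
By inclusion–exclusion the count is 55 − 28 + 0 = 27.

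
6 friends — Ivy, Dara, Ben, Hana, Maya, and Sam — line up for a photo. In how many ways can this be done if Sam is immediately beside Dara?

240

Glue Sam and Dara into one block (2 internal orders), leaving 5 units to arrange in a row.
That gives 2 × 5! = 2 × 120 = 240.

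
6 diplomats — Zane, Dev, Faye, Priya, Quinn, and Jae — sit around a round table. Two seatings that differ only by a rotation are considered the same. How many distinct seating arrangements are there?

Seat Zane anywhere (absorbing the rotational symmetry), then permute the other 5: (5)! = 120.

120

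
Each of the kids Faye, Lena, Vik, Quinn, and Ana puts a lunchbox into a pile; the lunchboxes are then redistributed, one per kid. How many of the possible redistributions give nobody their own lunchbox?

44

Count assignments avoiding every fixed point. For any j of the 5 kids fixed to their own lunchbox, the other 5−j can be arranged in (5−j)! ways.
By inclusion–exclusion this is Σ_{j=0}^{5} (−1)^j C(5,j)·(5−j)!.
Computing: 120 − 120 + 60 − 20 + 5 − 1 = 44.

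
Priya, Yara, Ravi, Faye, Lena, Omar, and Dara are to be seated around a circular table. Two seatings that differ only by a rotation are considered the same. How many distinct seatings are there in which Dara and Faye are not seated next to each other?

480

Without the restriction there are (6)! = 720 seatings.
Seatings with Dara beside Faye: treat them as a block with 2 internal orders, giving 2 × (5)! = 240.
Subtracting, 720 − 240 = 480.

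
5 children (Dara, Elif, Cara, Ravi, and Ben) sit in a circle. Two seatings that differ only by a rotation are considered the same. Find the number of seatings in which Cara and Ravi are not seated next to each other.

Without the restriction there are (4)! = 24 seatings.
Those with Cara next to Ravi: fuse the pair into one unit and seat 4 units around a circle — 2·(3)! = 12.
Subtracting, 24 − 12 = 12.

12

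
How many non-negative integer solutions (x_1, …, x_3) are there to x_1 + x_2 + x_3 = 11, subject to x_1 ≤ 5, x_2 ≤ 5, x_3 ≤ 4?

10

Without the upper bounds there are C(13,2) = 78 ways to split 11 among 3 variables.
Subtract solutions that violate a single cap (substitute x_i' = x_i − (cap_i+1)): x_1 ≥ 6 gives C(7,2) = 21; x_2 ≥ 6 gives C(7,2) = 21; x_3 ≥ 5 gives C(8,2) = 28. Together 70.
Add back pairs where two caps are both exceeded: 0 + 1 + 1 = 2.
By inclusion–exclusion the count is 78 − 70 + 2 = 10.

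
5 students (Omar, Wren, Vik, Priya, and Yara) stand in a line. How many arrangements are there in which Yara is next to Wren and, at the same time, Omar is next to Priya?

24

Treat {Yara,Wren} as one block (2 orders) and {Omar,Priya} as another (2 orders).
That leaves 3 units to arrange: 2 × 2 × 3! = 4 × 6 = 24.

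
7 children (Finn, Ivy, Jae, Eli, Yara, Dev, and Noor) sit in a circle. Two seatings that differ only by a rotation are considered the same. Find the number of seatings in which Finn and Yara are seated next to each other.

240

Treat {Finn, Yara} as one unit (2 internal orders) and seat the resulting 6 units around the table: (5)! circular arrangements.
So 2 × (5)! = 2 × 120 = 240.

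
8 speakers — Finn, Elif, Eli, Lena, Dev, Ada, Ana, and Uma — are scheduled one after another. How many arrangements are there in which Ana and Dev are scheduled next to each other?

10080

Glue Ana and Dev into one block (2 internal orders), leaving 7 units to arrange in a row.
That gives 2 × 7! = 2 × 5040 = 10080.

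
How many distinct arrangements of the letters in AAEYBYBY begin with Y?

630

With the first slot taken by Y, it remains to arrange the other 7 letters (AAEBYBY).
Those 7 letters have A appearing twice, B appearing twice, and Y appearing twice, giving (7)!/(2!·2!·2!) = 630.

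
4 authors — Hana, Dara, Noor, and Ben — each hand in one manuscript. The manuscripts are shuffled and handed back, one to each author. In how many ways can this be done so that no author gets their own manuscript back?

9

Count assignments avoiding every fixed point. For any j of the 4 authors fixed to their own manuscript, the other 4−j can be arranged in (4−j)! ways.
By inclusion–exclusion this is Σ_{j=0}^{4} (−1)^j C(4,j)·(4−j)!.
Computing: 24 − 24 + 12 − 4 + 1 = 9.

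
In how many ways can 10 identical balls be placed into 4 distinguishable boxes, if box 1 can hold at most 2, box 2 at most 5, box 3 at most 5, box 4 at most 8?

100

Ignoring the caps, the number of non-negative solutions to x_1+…+x_4 = 10 is C(13,3) = 286.
Subtract solutions that violate a single cap (substitute x_i' = x_i − (cap_i+1)): x_1 ≥ 3 gives C(10,3) = 120; x_2 ≥ 6 gives C(7,3) = 35; x_3 ≥ 6 gives C(7,3) = 35; x_4 ≥ 9 gives C(4,3) = 4. Together 194.
Add back pairs where two caps are both exceeded: 4 + 4 + 0 + 0 + 0 + 0 = 8.
By inclusion–exclusion the count is 286 − 194 + 8 = 100.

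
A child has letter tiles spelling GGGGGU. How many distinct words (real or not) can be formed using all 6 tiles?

GGGGGU has 6 letters with G appearing 5 times.
The number of distinct arrangements is 6!/(5!) = 720/120 = 6.

6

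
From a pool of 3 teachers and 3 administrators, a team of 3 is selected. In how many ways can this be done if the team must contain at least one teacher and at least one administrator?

With no constraint there are C(6,3) = 20 possible selections.
Subtract selections that omit an entire group: no teachers → C(3,3) = 1; no administrators → C(3,3) = 1.
Both groups omitted at once is impossible, so 20 − 2 = 18.

18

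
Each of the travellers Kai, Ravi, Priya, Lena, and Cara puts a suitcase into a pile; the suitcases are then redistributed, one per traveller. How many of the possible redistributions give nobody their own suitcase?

This is the derangement count D_5: permutations of 5 items with no fixed point.
By inclusion–exclusion this is Σ_{j=0}^{5} (−1)^j C(5,j)·(5−j)!.
Computing: 120 − 120 + 60 − 20 + 5 − 1 = 44.

44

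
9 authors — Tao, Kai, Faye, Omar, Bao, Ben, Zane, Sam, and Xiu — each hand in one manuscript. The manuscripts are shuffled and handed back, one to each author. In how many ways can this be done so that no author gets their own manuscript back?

133496

Count assignments avoiding every fixed point. For any j of the 9 authors fixed to their own manuscript, the other 9−j can be arranged in (9−j)! ways.
By inclusion–exclusion this is Σ_{j=0}^{9} (−1)^j C(9,j)·(9−j)!.
Computing: 362880 − 362880 + 181440 − 60480 + 15120 − 3024 + 504 − 72 + 9 − 1 = 133496.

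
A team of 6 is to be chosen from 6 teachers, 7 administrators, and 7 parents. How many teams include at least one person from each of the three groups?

Total 6-person selections from all 20: C(20,6) = 38760.
Subtract selections that omit an entire group: no teachers → C(14,6) = 3003; no administrators → C(13,6) = 1716; no parents → C(13,6) = 1716.
Add back selections omitting two groups (i.e. drawn from a single group): C(6,6) + C(7,6) + C(7,6) = 15.
By inclusion–exclusion: 38760 − 6435 + 15 = 32340.

32340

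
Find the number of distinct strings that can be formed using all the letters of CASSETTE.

5040

Letter multiplicities in CASSETTE: A×1, C×1, E×2, S×2, T×2.
Dividing 8! = 40320 by 2!·2!·2! = 8 for the repeated letters gives 5040.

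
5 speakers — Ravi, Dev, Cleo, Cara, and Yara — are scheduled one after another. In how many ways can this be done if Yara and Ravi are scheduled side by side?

48

Treat {Yara, Ravi} as a single unit. There are 4 units to order, and the pair itself can be ordered 2 ways.
So the count is 2·(4)! = 48.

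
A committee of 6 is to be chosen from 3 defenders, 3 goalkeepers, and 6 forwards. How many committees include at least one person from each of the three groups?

756

Unrestricted: C(12,6) = 924 ways to pick any 6 of the 12.
Selections missing a whole group: no defenders → C(9,6) = 84; no goalkeepers → C(9,6) = 84; no forwards → C(6,6) = 1.
Add back selections omitting two groups (i.e. drawn from a single group): C(3,6) + C(3,6) + C(6,6) = 1.
By inclusion–exclusion: 924 − 169 + 1 = 756.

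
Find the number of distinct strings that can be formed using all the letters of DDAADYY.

210

The 7 letters of DDAADYY have repeats: A appearing twice, D appearing 3 times, and Y appearing twice.
Dividing 7! = 5040 by 3!·2!·2! = 24 for the repeated letters gives 210.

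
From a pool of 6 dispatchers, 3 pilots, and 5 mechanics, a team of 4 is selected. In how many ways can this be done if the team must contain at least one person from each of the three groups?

495

Total 4-person selections from all 14: C(14,4) = 1001.
Selections missing a whole group: no dispatchers → C(8,4) = 70; no pilots → C(11,4) = 330; no mechanics → C(9,4) = 126.
Add back selections omitting two groups (i.e. drawn from a single group): C(6,4) + C(3,4) + C(5,4) = 20.
By inclusion–exclusion: 1001 − 526 + 20 = 495.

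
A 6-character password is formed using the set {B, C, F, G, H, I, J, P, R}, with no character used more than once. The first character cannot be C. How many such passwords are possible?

53760

The first character has 9−1 = 8 choices (anything except C).
The remaining 5 characters are filled from the other 8 symbols without repetition: 8 × 7 × 6 × 5 × 4 = 6720.
Total: 8 × 6720 = 53760.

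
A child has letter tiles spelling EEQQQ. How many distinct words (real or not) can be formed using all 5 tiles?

10

The 5 letters of EEQQQ have repeats: E appearing twice and Q appearing 3 times.
Dividing 5! = 120 by 3!·2! = 12 for the repeated letters gives 10.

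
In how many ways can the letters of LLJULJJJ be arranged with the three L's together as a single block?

Treat the 3 copies of L as a single block. The multiset to arrange is then {LLL, J, J, J, J, U}, 6 items in all.
That gives (6)!/(4!) = 30 arrangements.

30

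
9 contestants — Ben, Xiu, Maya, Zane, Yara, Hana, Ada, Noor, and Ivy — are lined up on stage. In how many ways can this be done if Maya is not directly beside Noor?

Of the 9! = 362880 arrangements, those with Maya and Noor adjacent number 2 × 8! = 80640 (treat the pair as a block with 2 internal orders).
So 362880 − 80640 = 282240 arrangements keep them apart.

282240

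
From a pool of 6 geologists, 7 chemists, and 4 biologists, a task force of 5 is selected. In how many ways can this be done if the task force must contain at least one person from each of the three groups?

With no constraint there are C(17,5) = 6188 possible selections.
Selections missing a whole group: no geologists → C(11,5) = 462; no chemists → C(10,5) = 252; no biologists → C(13,5) = 1287.
Add back selections omitting two groups (i.e. drawn from a single group): C(6,5) + C(7,5) + C(4,5) = 27.
By inclusion–exclusion: 6188 − 2001 + 27 = 4214.

4214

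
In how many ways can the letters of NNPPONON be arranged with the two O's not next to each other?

315

Total arrangements of NNPPONON: 8!/(4!·2!·2!) = 420.
If the two O's are adjacent, glue them into one block, leaving 7 items to arrange: (7)!/(4!·2!) = 105 ways.
Subtracting, 420 − 105 = 315 arrangements keep the O's apart.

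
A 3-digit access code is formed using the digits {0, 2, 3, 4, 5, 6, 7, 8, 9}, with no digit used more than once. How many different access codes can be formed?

504

Choose and order 3 of the 9 symbols: the first digit has 9 options, the next 8, then 7.
9 × 8 × 7 = 504.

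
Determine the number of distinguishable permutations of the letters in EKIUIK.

The 6 letters of EKIUIK have repeats: I appearing twice and K appearing twice.
Dividing 6! = 720 by 2!·2! = 4 for the repeated letters gives 180.

180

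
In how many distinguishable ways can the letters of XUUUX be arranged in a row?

XUUUX has 5 letters with U appearing 3 times and X appearing twice.
The number of distinct arrangements is 5!/(3!·2!) = 120/12 = 10.

10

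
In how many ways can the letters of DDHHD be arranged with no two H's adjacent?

There are 5!/(3!·2!) = 10 arrangements of DDHHD in total.
Arrangements with the H's together: treat HH as one letter, giving (4)!/(3!) = 4.
Hence 10 − 4 = 6.

6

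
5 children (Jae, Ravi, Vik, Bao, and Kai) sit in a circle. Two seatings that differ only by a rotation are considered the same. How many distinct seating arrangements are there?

24

Around a circle, 5 distinct people have 5!/5 = (4)! = 24 rotationally distinct seatings.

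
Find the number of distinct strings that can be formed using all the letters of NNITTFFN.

NNITTFFN has 8 letters with F appearing twice, N appearing 3 times, and T appearing twice.
The number of distinct arrangements is 8!/(3!·2!·2!) = 40320/24 = 1680.

1680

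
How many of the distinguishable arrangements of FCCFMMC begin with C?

90

With the first slot taken by C, it remains to arrange the other 6 letters (FCFMMC).
Those 6 letters have C appearing twice, F appearing twice, and M appearing twice, giving (6)!/(2!·2!·2!) = 90.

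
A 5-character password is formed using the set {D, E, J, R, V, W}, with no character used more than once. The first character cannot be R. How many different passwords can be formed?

The first character has 6−1 = 5 choices (anything except R).
The remaining 4 characters are filled from the other 5 symbols without repetition: 5 × 4 × 3 × 2 = 120.
Total: 5 × 120 = 600.

600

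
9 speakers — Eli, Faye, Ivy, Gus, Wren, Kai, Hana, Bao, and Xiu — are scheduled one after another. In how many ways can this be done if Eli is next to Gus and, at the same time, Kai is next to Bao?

20160

Treat {Eli,Gus} as one block (2 orders) and {Kai,Bao} as another (2 orders).
That leaves 7 units to arrange: 2 × 2 × 7! = 4 × 5040 = 20160.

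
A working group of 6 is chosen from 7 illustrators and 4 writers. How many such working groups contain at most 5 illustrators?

Split by how many illustrators are chosen (0 through 5).
Sum: C(7,0)·C(4,6) + C(7,1)·C(4,5) + C(7,2)·C(4,4) + C(7,3)·C(4,3) + C(7,4)·C(4,2) + C(7,5)·C(4,1) = 0 + 0 + 21 + 140 + 210 + 84 = 455.

455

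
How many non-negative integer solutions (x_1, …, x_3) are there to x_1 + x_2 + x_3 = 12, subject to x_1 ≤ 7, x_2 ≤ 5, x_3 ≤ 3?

By stars and bars, unrestricted non-negative solutions to x_1+…+x_3 = 12 number C(12+2,2) = 91.
Subtract solutions that violate a single cap (substitute x_i' = x_i − (cap_i+1)): x_1 ≥ 8 gives C(6,2) = 15; x_2 ≥ 6 gives C(8,2) = 28; x_3 ≥ 4 gives C(10,2) = 45. Together 88.
Add back pairs where two caps are both exceeded: 0 + 1 + 6 = 7.
By inclusion–exclusion the count is 91 − 88 + 7 = 10.

10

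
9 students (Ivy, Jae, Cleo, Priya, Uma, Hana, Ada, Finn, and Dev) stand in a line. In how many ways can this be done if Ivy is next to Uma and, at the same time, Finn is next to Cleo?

20160

Treat {Ivy,Uma} as one block (2 orders) and {Finn,Cleo} as another (2 orders).
That leaves 7 units to arrange: 2 × 2 × 7! = 4 × 5040 = 20160.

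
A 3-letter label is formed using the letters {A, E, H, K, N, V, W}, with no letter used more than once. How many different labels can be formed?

Choose and order 3 of the 7 symbols: the first letter has 7 options, the next 6, then 5.
That product is 7 × 6 × 5 = 210.

210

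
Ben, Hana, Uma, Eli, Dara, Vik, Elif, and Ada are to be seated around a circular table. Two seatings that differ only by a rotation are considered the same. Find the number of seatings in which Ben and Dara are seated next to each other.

1440

Treat {Ben, Dara} as one unit (2 internal orders) and seat the resulting 7 units around the table: (6)! circular arrangements.
So 2 × (6)! = 2 × 720 = 1440.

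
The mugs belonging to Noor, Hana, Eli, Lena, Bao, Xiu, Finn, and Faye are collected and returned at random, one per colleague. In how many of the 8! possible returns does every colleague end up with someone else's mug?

Let Aᵢ be the assignments in which colleague i gets their own mug. We want the size of the complement of A₁∪…∪A_8.
By inclusion–exclusion this is Σ_{j=0}^{8} (−1)^j C(8,j)·(8−j)!.
Computing: 40320 − 40320 + 20160 − 6720 + 1680 − 336 + 56 − 8 + 1 = 14833.

14833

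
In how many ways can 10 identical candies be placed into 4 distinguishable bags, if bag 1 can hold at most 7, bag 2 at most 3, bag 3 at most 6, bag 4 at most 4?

By stars and bars, unrestricted non-negative solutions to x_1+…+x_4 = 10 number C(10+3,3) = 286.
Subtract solutions that violate a single cap (substitute x_i' = x_i − (cap_i+1)): x_1 ≥ 8 gives C(5,3) = 10; x_2 ≥ 4 gives C(9,3) = 84; x_3 ≥ 7 gives C(6,3) = 20; x_4 ≥ 5 gives C(8,3) = 56. Together 170.
Add back pairs where two caps are both exceeded: 0 + 0 + 0 + 0 + 4 + 0 = 4.
By inclusion–exclusion the count is 286 − 170 + 4 = 120.

120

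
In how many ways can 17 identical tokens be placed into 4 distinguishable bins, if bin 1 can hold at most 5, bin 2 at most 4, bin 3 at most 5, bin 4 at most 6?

20

Without the upper bounds there are C(20,3) = 1140 ways to split 17 among 4 bins.
Subtract solutions that violate a single cap (substitute x_i' = x_i − (cap_i+1)): x_1 ≥ 6 gives C(14,3) = 364; x_2 ≥ 5 gives C(15,3) = 455; x_3 ≥ 6 gives C(14,3) = 364; x_4 ≥ 7 gives C(13,3) = 286. Together 1469.
Add back pairs where two caps are both exceeded: 84 + 56 + 35 + 84 + 56 + 35 = 350.
Subtract triples: 1 + 0 + 0 + 0 = 1.
By inclusion–exclusion the count is 1140 − 1469 + 350 − 1 = 20.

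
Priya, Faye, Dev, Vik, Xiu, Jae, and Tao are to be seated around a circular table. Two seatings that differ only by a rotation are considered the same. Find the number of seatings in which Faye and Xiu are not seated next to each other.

480

All circular seatings of 7 people number (6)! = 720.
Seatings with Faye beside Xiu: treat them as a block with 2 internal orders, giving 2 × (5)! = 240.
Subtracting, 720 − 240 = 480.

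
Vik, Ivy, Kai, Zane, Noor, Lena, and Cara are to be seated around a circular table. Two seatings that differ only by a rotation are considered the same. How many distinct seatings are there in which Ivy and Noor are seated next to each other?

Treat {Ivy, Noor} as one unit (2 internal orders) and seat the resulting 6 units around the table: (5)! circular arrangements.
So 2 × (5)! = 2 × 120 = 240.

240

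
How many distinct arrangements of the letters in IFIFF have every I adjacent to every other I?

4

Treat the 2 copies of I as a single block. The multiset to arrange is then {II, F, F, F}, 4 items in all.
That gives (4)!/(3!) = 4 arrangements.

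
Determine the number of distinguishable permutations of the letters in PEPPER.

Letter multiplicities in PEPPER: E×2, P×3, R×1.
Dividing 6! = 720 by 3!·2! = 12 for the repeated letters gives 60.

60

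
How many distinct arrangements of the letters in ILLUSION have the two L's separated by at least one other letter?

Total arrangements of ILLUSION: 8!/(2!·2!) = 10080.
If the two L's are adjacent, glue them into one block, leaving 7 items to arrange: (7)!/(2!) = 2520 ways.
Hence 10080 − 2520 = 7560.

7560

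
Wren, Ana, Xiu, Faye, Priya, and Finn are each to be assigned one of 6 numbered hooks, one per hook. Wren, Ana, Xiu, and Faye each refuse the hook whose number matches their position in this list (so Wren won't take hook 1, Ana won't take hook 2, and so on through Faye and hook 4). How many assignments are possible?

362

Let Aᵢ (for 1 ≤ i ≤ 4) be the placements that put person i in their forbidden hook. Any j of these fix j positions, leaving (6−j)! ways to fill the rest, and there are C(4,j) ways to pick which j.
By inclusion–exclusion, the number of valid placements is Σ_{j=0}^{4} (−1)^j C(4,j)·(6−j)!.
Computing: 720 − 480 + 144 − 24 + 2 = 362.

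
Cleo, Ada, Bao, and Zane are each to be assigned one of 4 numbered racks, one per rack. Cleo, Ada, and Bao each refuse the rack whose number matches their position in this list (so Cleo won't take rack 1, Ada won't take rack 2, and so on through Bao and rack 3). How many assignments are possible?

11

Let Aᵢ (for i ∈ {1, 2, 3}) be the placements that put person i in their forbidden rack. Any j of these fix j positions, leaving (4−j)! ways to fill the rest, and there are C(3,j) ways to pick which j.
By inclusion–exclusion, the number of valid placements is Σ_{j=0}^{3} (−1)^j C(3,j)·(4−j)!.
Computing: 24 − 18 + 6 − 1 = 11.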